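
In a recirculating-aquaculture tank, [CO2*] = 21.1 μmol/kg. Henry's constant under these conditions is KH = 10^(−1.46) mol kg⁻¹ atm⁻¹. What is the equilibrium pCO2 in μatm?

pCO2 = 609 μatm

KH = 10^(−1.46) = 3.467×10^-2 mol kg⁻¹ atm⁻¹
pCO2 = [CO2*]/KH = 21.1×10^-6 / 3.467×10^-2 = 6.09×10^-4 atm = 609 μatm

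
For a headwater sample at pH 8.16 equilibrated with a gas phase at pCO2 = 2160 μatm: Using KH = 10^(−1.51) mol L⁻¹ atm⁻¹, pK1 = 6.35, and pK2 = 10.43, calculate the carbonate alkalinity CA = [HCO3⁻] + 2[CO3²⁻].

[CO2*] = KH · pCO2 = 10^(−1.51) × 2160×10^-6 = 6.675×10^-5 mol/L
α₀ = 1/(1 + K1/[H⁺] + K1K2/[H⁺]²) = 1/(1 + 10^+1.81 + 10^-0.46) = 0.01517
DIC = [CO2*]/α₀ = 6.675×10^-5 / 0.01517 = 4.400 mmol/L
CA = (α₁ + 2α₂)·DIC = (0.9796 + 2×0.005261) × 4.400 = 4.36 mmol/L

CA = 4.36 mmol/L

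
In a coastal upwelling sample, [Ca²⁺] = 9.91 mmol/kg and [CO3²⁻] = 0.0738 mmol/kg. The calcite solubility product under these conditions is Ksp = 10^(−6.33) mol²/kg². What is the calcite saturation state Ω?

Ksp = 10^(−6.33) = 4.677×10^-7
Ω = [Ca²⁺][CO3²⁻]/Ksp = (9.91×10^-3)(0.0738×10^-3) / 4.677×10^-7 = 1.56

Ω = 1.56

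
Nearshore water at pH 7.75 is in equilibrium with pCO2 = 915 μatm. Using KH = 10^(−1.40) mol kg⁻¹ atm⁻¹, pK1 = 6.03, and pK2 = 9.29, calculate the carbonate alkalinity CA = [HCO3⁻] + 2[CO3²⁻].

CA = 2.02 mmol/kg

[CO2*] = KH · pCO2 = 10^(−1.40) × 915×10^-6 = 3.643×10^-5 mol/kg
α₀ = 1/(1 + K1/[H⁺] + K1K2/[H⁺]²) = 1/(1 + 10^+1.72 + 10^+0.18) = 0.01818
DIC = [CO2*]/α₀ = 3.643×10^-5 / 0.01818 = 2.003 mmol/kg
CA = (α₁ + 2α₂)·DIC = (0.9543 + 2×0.02752) × 2.003 = 2.02 mmol/kg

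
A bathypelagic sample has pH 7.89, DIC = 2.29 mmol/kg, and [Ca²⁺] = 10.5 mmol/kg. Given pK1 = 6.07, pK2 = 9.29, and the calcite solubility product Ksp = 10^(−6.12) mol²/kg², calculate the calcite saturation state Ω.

α₂ = 1 / (1 + [H⁺]/K2 + [H⁺]²/(K1K2)) = 1 / (1 + 10^+1.40 + 10^-0.42)
   = 1 / (1 + 25.119 + 0.38019) = 1/26.499 = 0.03774
[CO3²⁻] = α₂ × DIC = 0.03774 × 2.29 = 0.08642 mmol/kg
Ksp = 10^(−6.12) = 7.586×10^-7
Ω = [Ca²⁺][CO3²⁻]/Ksp = (10.5×10^-3)(8.642×10^-5) / 7.586×10^-7 = 1.20

Ω = 1.20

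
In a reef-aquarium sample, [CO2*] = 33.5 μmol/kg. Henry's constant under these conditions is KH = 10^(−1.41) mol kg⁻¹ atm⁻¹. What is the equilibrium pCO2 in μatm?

pCO2 = 861 μatm

KH = 10^(−1.41) = 3.890×10^-2 mol kg⁻¹ atm⁻¹
pCO2 = [CO2*]/KH = 33.5×10^-6 / 3.890×10^-2 = 8.61×10^-4 atm = 861 μatm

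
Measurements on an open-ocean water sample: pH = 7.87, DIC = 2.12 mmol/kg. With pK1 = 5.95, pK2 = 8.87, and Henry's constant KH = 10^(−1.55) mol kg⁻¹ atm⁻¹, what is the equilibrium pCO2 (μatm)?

pCO2 = 813 μatm

α₀ = 1 / (1 + K1/[H⁺] + K1K2/[H⁺]²) = 1 / (1 + 10^+1.92 + 10^+0.92)
   = 1 / (1 + 83.176 + 8.3176) = 1/92.494 = 0.01081
[CO2*] = α₀ × DIC = 0.01081 × 2.12 = 0.02292 mmol/kg
pCO2 = [CO2*]/KH = 2.292×10^-5 / 2.818×10^-2 = 813 μatm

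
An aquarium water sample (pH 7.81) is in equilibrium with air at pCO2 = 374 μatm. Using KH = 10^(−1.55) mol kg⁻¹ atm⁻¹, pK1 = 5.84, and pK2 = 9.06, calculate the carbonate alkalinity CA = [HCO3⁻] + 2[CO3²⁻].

CA = 1.09 mmol/kg

[CO2*] = KH · pCO2 = 10^(−1.55) × 374×10^-6 = 1.054×10^-5 mol/kg
α₀ = 1/(1 + K1/[H⁺] + K1K2/[H⁺]²) = 1/(1 + 10^+1.97 + 10^+0.72) = 0.01004
DIC = [CO2*]/α₀ = 1.054×10^-5 / 0.01004 = 1.050 mmol/kg
CA = (α₁ + 2α₂)·DIC = (0.9373 + 2×0.05271) × 1.050 = 1.09 mmol/kg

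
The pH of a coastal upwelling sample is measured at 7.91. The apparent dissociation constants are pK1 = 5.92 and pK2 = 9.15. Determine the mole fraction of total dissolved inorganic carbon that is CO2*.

α₀ = 1 / (1 + K1/[H⁺] + K1K2/[H⁺]²) = 1 / (1 + 10^+1.99 + 10^+0.75)
   = 1 / (1 + 97.724 + 5.6234) = 1/104.35 = 0.009583

α₀ = 0.00958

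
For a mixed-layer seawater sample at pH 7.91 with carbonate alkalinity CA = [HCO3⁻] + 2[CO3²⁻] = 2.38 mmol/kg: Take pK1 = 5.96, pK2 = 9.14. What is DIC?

CA = [HCO3⁻] + 2[CO3²⁻] = (α₁ + 2α₂)·DIC
At pH 7.91: [H⁺]/K1 = 10^-1.95 = 0.011220, K2/[H⁺] = 10^-1.23 = 0.058884
α₁ = 1/(1 + 0.011220 + 0.058884) = 1/1.0701 = 0.9345; α₂ = α₁·K2/[H⁺] = 0.05503
α₁ + 2α₂ = 1.0445
DIC = CA / (α₁ + 2α₂) = 2.38 / 1.0445 = 2.28 mmol/kg

DIC = 2.28 mmol/kg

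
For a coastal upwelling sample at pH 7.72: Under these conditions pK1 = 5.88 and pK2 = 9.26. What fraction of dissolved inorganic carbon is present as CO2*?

α₀ = 0.0139

α₀ = 1 / (1 + K1/[H⁺] + K1K2/[H⁺]²) = 1 / (1 + 10^+1.84 + 10^+0.30)
   = 1 / (1 + 69.183 + 1.9953) = 1/72.178 = 0.01385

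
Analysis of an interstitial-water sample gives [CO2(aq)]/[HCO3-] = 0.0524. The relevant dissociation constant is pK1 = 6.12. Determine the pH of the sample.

pH = 7.40

From K1 = [H⁺][HCO3-]/[CO2(aq)]:  pH = pK1 − log₁₀([CO2(aq)]/[HCO3-])
log₁₀(0.0524) = -1.281
pH = 6.12 − (-1.281) = 7.40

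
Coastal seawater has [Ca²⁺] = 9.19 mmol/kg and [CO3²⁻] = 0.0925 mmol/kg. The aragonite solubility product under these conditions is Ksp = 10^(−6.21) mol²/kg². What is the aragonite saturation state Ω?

Ksp = 10^(−6.21) = 6.166×10^-7
Ω = [Ca²⁺][CO3²⁻]/Ksp = (9.19×10^-3)(0.0925×10^-3) / 6.166×10^-7 = 1.38

Ω = 1.38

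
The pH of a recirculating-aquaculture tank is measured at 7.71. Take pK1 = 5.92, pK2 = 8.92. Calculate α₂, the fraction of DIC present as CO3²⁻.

α₂ = 1 / (1 + [H⁺]/K2 + [H⁺]²/(K1K2)) = 1 / (1 + 10^+1.21 + 10^-0.58)
   = 1 / (1 + 16.218 + 0.26303) = 1/17.481 = 0.05720

α₂ = 0.0572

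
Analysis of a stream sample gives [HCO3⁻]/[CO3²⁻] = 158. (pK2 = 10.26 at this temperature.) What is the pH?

From K2 = [H⁺][CO3²⁻]/[HCO3⁻]:  pH = pK2 − log₁₀([HCO3⁻]/[CO3²⁻])
log₁₀(158) = +2.199
pH = 10.26 − (+2.199) = 8.06

pH = 8.06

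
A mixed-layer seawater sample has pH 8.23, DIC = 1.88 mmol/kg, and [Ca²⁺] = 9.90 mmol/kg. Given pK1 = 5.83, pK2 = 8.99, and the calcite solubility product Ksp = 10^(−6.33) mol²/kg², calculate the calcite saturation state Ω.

α₂ = 1 / (1 + [H⁺]/K2 + [H⁺]²/(K1K2)) = 1 / (1 + 10^+0.76 + 10^-1.64)
   = 1 / (1 + 5.7544 + 0.022909) = 1/6.7773 = 0.1476
[CO3²⁻] = α₂ × DIC = 0.1476 × 1.88 = 0.2774 mmol/kg
Ksp = 10^(−6.33) = 4.677×10^-7
Ω = [Ca²⁺][CO3²⁻]/Ksp = (9.90×10^-3)(2.774×10^-4) / 4.677×10^-7 = 5.87

Ω = 5.87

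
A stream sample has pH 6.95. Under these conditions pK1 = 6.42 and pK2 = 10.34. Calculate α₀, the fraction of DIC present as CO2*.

α₀ = 1 / (1 + K1/[H⁺] + K1K2/[H⁺]²) = 1 / (1 + 10^+0.53 + 10^-2.86)
   = 1 / (1 + 3.3884 + 0.0013804) = 1/4.3898 = 0.2278

α₀ = 0.228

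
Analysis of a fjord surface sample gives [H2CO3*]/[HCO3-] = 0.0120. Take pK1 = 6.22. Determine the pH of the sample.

pH = 8.14

From K1 = [H⁺][HCO3-]/[H2CO3*]:  pH = pK1 − log₁₀([H2CO3*]/[HCO3-])
log₁₀(0.0120) = -1.921
pH = 6.22 − (-1.921) = 8.14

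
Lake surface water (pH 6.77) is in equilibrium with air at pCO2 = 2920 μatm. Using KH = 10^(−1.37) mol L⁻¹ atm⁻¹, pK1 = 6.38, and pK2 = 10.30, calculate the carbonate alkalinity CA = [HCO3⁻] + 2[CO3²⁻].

CA = 0.306 mmol/L

[CO2*] = KH · pCO2 = 10^(−1.37) × 2920×10^-6 = 1.246×10^-4 mol/L
α₀ = 1/(1 + K1/[H⁺] + K1K2/[H⁺]²) = 1/(1 + 10^+0.39 + 10^-3.14) = 0.2894
DIC = [CO2*]/α₀ = 1.246×10^-4 / 0.2894 = 0.4304 mmol/L
CA = (α₁ + 2α₂)·DIC = (0.7104 + 2×0.0002097) × 0.4304 = 0.306 mmol/L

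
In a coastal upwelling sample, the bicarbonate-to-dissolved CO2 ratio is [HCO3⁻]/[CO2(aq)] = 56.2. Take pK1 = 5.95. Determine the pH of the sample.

pH = 7.70

From K1 = [H⁺][HCO3⁻]/[CO2(aq)]:  pH = pK1 + log₁₀([HCO3⁻]/[CO2(aq)])
log₁₀(56.2) = +1.750
pH = 5.95 + (+1.750) = 7.70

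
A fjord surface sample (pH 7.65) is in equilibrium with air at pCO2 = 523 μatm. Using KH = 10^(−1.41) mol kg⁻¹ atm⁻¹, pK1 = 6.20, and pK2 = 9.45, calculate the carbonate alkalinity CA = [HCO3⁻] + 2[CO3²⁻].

[CO2*] = KH · pCO2 = 10^(−1.41) × 523×10^-6 = 2.035×10^-5 mol/kg
α₀ = 1/(1 + K1/[H⁺] + K1K2/[H⁺]²) = 1/(1 + 10^+1.45 + 10^-0.35) = 0.03375
DIC = [CO2*]/α₀ = 2.035×10^-5 / 0.03375 = 0.6029 mmol/kg
CA = (α₁ + 2α₂)·DIC = (0.9512 + 2×0.01508) × 0.6029 = 0.592 mmol/kg

CA = 0.592 mmol/kg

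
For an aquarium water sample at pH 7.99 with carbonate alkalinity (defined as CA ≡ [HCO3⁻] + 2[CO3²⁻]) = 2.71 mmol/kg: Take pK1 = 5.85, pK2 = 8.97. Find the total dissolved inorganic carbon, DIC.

DIC = 2.49 mmol/kg

CA = [HCO3⁻] + 2[CO3²⁻] = (α₁ + 2α₂)·DIC
At pH 7.99: [H⁺]/K1 = 10^-2.14 = 0.0072444, K2/[H⁺] = 10^-0.98 = 0.10471
α₁ = 1/(1 + 0.0072444 + 0.10471) = 1/1.1120 = 0.8993; α₂ = α₁·K2/[H⁺] = 0.09417
α₁ + 2α₂ = 1.0877
DIC = CA / (α₁ + 2α₂) = 2.71 / 1.0877 = 2.49 mmol/kg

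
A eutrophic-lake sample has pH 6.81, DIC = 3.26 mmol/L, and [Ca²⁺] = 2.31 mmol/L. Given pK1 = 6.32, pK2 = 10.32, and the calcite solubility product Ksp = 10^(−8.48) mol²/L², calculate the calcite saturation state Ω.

α₂ = 1 / (1 + [H⁺]/K2 + [H⁺]²/(K1K2)) = 1 / (1 + 10^+3.51 + 10^+3.02)
   = 1 / (1 + 3235.9 + 1047.1) = 1/4284.1 = 0.0002334
[CO3²⁻] = α₂ × DIC = 0.0002334 × 3.26 = 0.0007610 mmol/L = 0.7610 μmol/L
Ksp = 10^(−8.48) = 3.311×10^-9
Ω = [Ca²⁺][CO3²⁻]/Ksp = (2.31×10^-3)(7.610×10^-7) / 3.311×10^-9 = 0.531

Ω = 0.531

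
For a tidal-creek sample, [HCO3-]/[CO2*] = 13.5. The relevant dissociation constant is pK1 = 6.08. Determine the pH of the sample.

pH = 7.21

From K1 = [H⁺][HCO3-]/[CO2*]:  pH = pK1 + log₁₀([HCO3-]/[CO2*])
log₁₀(13.5) = +1.130
pH = 6.08 + (+1.130) = 7.21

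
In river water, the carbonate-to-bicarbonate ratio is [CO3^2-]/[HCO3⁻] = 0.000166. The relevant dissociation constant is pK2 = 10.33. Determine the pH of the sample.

pH = 6.55

From K2 = [H⁺][CO3^2-]/[HCO3⁻]:  pH = pK2 + log₁₀([CO3^2-]/[HCO3⁻])
log₁₀(0.000166) = -3.780
pH = 10.33 + (-3.780) = 6.55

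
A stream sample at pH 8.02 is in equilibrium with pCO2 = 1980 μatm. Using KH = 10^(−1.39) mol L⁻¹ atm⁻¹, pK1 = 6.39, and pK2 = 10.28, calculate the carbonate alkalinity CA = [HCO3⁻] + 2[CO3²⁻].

[CO2*] = KH · pCO2 = 10^(−1.39) × 1980×10^-6 = 8.066×10^-5 mol/L
α₀ = 1/(1 + K1/[H⁺] + K1K2/[H⁺]²) = 1/(1 + 10^+1.63 + 10^-0.63) = 0.02278
DIC = [CO2*]/α₀ = 8.066×10^-5 / 0.02278 = 3.540 mmol/L
CA = (α₁ + 2α₂)·DIC = (0.9719 + 2×0.005341) × 3.540 = 3.48 mmol/L

CA = 3.48 mmol/L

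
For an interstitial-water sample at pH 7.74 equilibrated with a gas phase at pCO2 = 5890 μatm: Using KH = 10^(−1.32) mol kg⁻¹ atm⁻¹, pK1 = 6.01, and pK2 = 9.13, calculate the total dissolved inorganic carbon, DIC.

DIC = 16.0 mmol/kg

[CO2*] = KH · pCO2 = 10^(−1.32) × 5890×10^-6 = 2.819×10^-4 mol/kg
α₀ = 1/(1 + K1/[H⁺] + K1K2/[H⁺]²) = 1/(1 + 10^+1.73 + 10^+0.34) = 0.01758
DIC = [CO2*]/α₀ = 2.819×10^-4 / 0.01758 = 16.0 mmol/kg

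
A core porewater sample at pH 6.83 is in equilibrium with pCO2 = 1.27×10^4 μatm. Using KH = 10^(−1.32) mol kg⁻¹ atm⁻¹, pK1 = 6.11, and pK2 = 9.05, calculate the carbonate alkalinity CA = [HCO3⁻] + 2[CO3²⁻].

CA = 3.23 mmol/kg

[CO2*] = KH · pCO2 = 10^(−1.32) × 1.27×10^4×10^-6 = 6.079×10^-4 mol/kg
α₀ = 1/(1 + K1/[H⁺] + K1K2/[H⁺]²) = 1/(1 + 10^+0.72 + 10^-1.50) = 0.1592
DIC = [CO2*]/α₀ = 6.079×10^-4 / 0.1592 = 3.817 mmol/kg
CA = (α₁ + 2α₂)·DIC = (0.8357 + 2×0.005036) × 3.817 = 3.23 mmol/kg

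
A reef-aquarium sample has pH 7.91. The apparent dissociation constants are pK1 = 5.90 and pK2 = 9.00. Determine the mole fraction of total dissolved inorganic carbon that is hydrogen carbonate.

α₁ = 1 / (1 + [H⁺]/K1 + K2/[H⁺]) = 1 / (1 + 10^-2.01 + 10^-1.09)
   = 1 / (1 + 0.0097724 + 0.081283) = 1/1.0911 = 0.9165

α₁ = 0.917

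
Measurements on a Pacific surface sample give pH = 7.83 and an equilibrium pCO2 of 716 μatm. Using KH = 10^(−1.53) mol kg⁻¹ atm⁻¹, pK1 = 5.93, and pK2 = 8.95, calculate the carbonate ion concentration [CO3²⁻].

[CO3²⁻] = 0.127 mmol/kg

[CO2*] = KH · pCO2 = 10^(−1.53) × 716×10^-6 = 2.113×10^-5 mol/kg
α₀ = 1/(1 + K1/[H⁺] + K1K2/[H⁺]²) = 1/(1 + 10^+1.90 + 10^+0.78) = 0.01157
DIC = [CO2*]/α₀ = 2.113×10^-5 / 0.01157 = 1.827 mmol/kg
[CO3²⁻] = α₂·DIC; α₂ = 0.06969, so [CO3²⁻] = 0.06969 × 1.827 = 0.127 mmol/kg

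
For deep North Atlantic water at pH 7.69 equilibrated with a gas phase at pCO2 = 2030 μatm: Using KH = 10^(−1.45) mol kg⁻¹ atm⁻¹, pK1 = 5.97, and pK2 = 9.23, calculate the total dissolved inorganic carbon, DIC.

[CO2*] = KH · pCO2 = 10^(−1.45) × 2030×10^-6 = 7.203×10^-5 mol/kg
α₀ = 1/(1 + K1/[H⁺] + K1K2/[H⁺]²) = 1/(1 + 10^+1.72 + 10^+0.18) = 0.01818
DIC = [CO2*]/α₀ = 7.203×10^-5 / 0.01818 = 3.96 mmol/kg

DIC = 3.96 mmol/kg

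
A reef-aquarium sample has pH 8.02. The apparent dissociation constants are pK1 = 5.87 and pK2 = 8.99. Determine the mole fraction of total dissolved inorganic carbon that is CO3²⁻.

α₂ = 1 / (1 + [H⁺]/K2 + [H⁺]²/(K1K2)) = 1 / (1 + 10^+0.97 + 10^-1.18)
   = 1 / (1 + 9.3325 + 0.066069) = 1/10.399 = 0.09617

α₂ = 0.0962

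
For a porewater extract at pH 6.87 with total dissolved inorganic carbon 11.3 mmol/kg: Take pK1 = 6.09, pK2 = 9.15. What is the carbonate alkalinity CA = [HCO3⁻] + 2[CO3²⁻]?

CA = [HCO3⁻] + 2[CO3²⁻] = (α₁ + 2α₂)·DIC
At pH 6.87: [H⁺]/K1 = 10^-0.78 = 0.16596, K2/[H⁺] = 10^-2.28 = 0.0052481
α₁ = 1/(1 + 0.16596 + 0.0052481) = 1/1.1712 = 0.8538; α₂ = α₁·K2/[H⁺] = 0.004481
α₁ + 2α₂ = 0.8628
CA = 0.8628 × 11.3 = 9.75 mmol/kg

CA = 9.75 mmol/kg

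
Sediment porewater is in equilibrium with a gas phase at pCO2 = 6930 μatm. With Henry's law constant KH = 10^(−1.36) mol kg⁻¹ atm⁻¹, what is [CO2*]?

KH = 10^(−1.36) = 4.365×10^-2 mol kg⁻¹ atm⁻¹
[CO2*] = KH · pCO2 = 4.365×10^-2 × 6930×10^-6 atm = 3.03×10^-4 mol/kg

[CO2*] = 303 μmol/kg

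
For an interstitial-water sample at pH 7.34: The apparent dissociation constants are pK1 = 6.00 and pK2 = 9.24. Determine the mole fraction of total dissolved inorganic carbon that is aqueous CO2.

α₀ = 1 / (1 + K1/[H⁺] + K1K2/[H⁺]²) = 1 / (1 + 10^+1.34 + 10^-0.56)
   = 1 / (1 + 21.878 + 0.27542) = 1/23.153 = 0.04319

α₀ = 0.0432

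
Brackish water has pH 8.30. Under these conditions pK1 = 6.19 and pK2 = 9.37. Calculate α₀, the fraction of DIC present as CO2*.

α₀ = 1 / (1 + K1/[H⁺] + K1K2/[H⁺]²) = 1 / (1 + 10^+2.11 + 10^+1.04)
   = 1 / (1 + 128.82 + 10.965) = 1/140.79 = 0.007103

α₀ = 0.00710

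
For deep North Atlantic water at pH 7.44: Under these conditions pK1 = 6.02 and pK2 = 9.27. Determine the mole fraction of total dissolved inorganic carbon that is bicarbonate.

α₁ = 0.950

α₁ = 1 / (1 + [H⁺]/K1 + K2/[H⁺]) = 1 / (1 + 10^-1.42 + 10^-1.83)
   = 1 / (1 + 0.038019 + 0.014791) = 1/1.0528 = 0.9498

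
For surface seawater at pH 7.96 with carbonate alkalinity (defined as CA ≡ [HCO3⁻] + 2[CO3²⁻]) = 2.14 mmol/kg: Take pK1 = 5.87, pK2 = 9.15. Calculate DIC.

DIC = 2.03 mmol/kg

CA = [HCO3⁻] + 2[CO3²⁻] = (α₁ + 2α₂)·DIC
At pH 7.96: [H⁺]/K1 = 10^-2.09 = 0.0081283, K2/[H⁺] = 10^-1.19 = 0.064565
α₁ = 1/(1 + 0.0081283 + 0.064565) = 1/1.0727 = 0.9322; α₂ = α₁·K2/[H⁺] = 0.06019
α₁ + 2α₂ = 1.0526
DIC = CA / (α₁ + 2α₂) = 2.14 / 1.0526 = 2.03 mmol/kg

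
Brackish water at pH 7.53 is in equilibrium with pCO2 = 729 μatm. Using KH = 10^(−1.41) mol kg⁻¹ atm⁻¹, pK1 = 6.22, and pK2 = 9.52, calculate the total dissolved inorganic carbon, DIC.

DIC = 0.613 mmol/kg

[CO2*] = KH · pCO2 = 10^(−1.41) × 729×10^-6 = 2.836×10^-5 mol/kg
α₀ = 1/(1 + K1/[H⁺] + K1K2/[H⁺]²) = 1/(1 + 10^+1.31 + 10^-0.68) = 0.04624
DIC = [CO2*]/α₀ = 2.836×10^-5 / 0.04624 = 0.613 mmol/kg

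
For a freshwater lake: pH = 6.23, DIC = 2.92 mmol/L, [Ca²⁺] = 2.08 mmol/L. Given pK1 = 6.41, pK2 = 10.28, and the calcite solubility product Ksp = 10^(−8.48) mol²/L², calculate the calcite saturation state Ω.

α₂ = 1 / (1 + [H⁺]/K2 + [H⁺]²/(K1K2)) = 1 / (1 + 10^+4.05 + 10^+4.23)
   = 1 / (1 + 1.1220×10^4 + 1.6982×10^4) = 1/2.8204×10^4 = 3.546×10^-5
[CO3²⁻] = α₂ × DIC = 3.546×10^-5 × 2.92 = 0.0001035 mmol/L = 0.1035 μmol/L
Ksp = 10^(−8.48) = 3.311×10^-9
Ω = [Ca²⁺][CO3²⁻]/Ksp = (2.08×10^-3)(1.035×10^-7) / 3.311×10^-9 = 0.0650

Ω = 0.0650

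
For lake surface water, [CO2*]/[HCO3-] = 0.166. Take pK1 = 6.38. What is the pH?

From K1 = [H⁺][HCO3-]/[CO2*]:  pH = pK1 − log₁₀([CO2*]/[HCO3-])
log₁₀(0.166) = -0.780
pH = 6.38 − (-0.780) = 7.16

pH = 7.16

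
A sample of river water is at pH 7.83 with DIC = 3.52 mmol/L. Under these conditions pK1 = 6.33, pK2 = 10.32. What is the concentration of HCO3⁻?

[HCO3⁻] = 3.40 mmol/L

α₁ = 1 / (1 + [H⁺]/K1 + K2/[H⁺]) = 1 / (1 + 10^-1.50 + 10^-2.49)
   = 1 / (1 + 0.031623 + 0.0032359) = 1/1.0349 = 0.9663
[HCO3⁻] = α₁ × DIC = 0.9663 × 3.52 = 3.40 mmol/L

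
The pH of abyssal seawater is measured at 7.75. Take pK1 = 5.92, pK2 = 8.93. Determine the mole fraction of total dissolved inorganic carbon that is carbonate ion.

α₂ = 0.0611

α₂ = 1 / (1 + [H⁺]/K2 + [H⁺]²/(K1K2)) = 1 / (1 + 10^+1.18 + 10^-0.65)
   = 1 / (1 + 15.136 + 0.22387) = 1/16.359 = 0.06113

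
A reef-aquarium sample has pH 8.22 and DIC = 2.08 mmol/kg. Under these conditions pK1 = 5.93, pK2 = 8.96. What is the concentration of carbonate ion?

α₂ = 1 / (1 + [H⁺]/K2 + [H⁺]²/(K1K2)) = 1 / (1 + 10^+0.74 + 10^-1.55)
   = 1 / (1 + 5.4954 + 0.028184) = 1/6.5236 = 0.1533
[CO3²⁻] = α₂ × DIC = 0.1533 × 2.08 = 0.319 mmol/kg

[CO3²⁻] = 0.319 mmol/kg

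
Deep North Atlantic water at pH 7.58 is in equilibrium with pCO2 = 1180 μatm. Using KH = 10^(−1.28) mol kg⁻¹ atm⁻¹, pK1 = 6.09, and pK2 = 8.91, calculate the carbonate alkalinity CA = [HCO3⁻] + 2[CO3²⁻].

CA = 2.09 mmol/kg

[CO2*] = KH · pCO2 = 10^(−1.28) × 1180×10^-6 = 6.193×10^-5 mol/kg
α₀ = 1/(1 + K1/[H⁺] + K1K2/[H⁺]²) = 1/(1 + 10^+1.49 + 10^+0.16) = 0.02999
DIC = [CO2*]/α₀ = 6.193×10^-5 / 0.02999 = 2.065 mmol/kg
CA = (α₁ + 2α₂)·DIC = (0.9267 + 2×0.04334) × 2.065 = 2.09 mmol/kg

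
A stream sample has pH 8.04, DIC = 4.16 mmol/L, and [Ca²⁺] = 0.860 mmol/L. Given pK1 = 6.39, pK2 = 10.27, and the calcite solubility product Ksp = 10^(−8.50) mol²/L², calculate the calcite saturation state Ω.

α₂ = 1 / (1 + [H⁺]/K2 + [H⁺]²/(K1K2)) = 1 / (1 + 10^+2.23 + 10^+0.58)
   = 1 / (1 + 169.82 + 3.8019) = 1/174.63 = 0.005727
[CO3²⁻] = α₂ × DIC = 0.005727 × 4.16 = 0.02382 mmol/L
Ksp = 10^(−8.50) = 3.162×10^-9
Ω = [Ca²⁺][CO3²⁻]/Ksp = (0.860×10^-3)(2.382×10^-5) / 3.162×10^-9 = 6.48

Ω = 6.48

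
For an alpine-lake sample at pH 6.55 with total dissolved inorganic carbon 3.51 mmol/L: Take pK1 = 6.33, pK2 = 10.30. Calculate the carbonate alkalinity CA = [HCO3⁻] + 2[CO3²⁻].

CA = 2.19 mmol/L

CA = [HCO3⁻] + 2[CO3²⁻] = (α₁ + 2α₂)·DIC
At pH 6.55: [H⁺]/K1 = 10^-0.22 = 0.60256, K2/[H⁺] = 10^-3.75 = 0.00017783
α₁ = 1/(1 + 0.60256 + 0.00017783) = 1/1.6027 = 0.6239; α₂ = α₁·K2/[H⁺] = 0.0001110
α₁ + 2α₂ = 0.6242
CA = 0.6242 × 3.51 = 2.19 mmol/L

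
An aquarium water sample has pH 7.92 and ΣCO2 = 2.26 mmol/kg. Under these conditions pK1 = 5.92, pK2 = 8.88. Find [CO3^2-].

α₂ = 1 / (1 + [H⁺]/K2 + [H⁺]²/(K1K2)) = 1 / (1 + 10^+0.96 + 10^-1.04)
   = 1 / (1 + 9.1201 + 0.091201) = 1/10.211 = 0.09793
[CO3²⁻] = α₂ × DIC = 0.09793 × 2.26 = 0.221 mmol/kg

[CO3²⁻] = 0.221 mmol/kg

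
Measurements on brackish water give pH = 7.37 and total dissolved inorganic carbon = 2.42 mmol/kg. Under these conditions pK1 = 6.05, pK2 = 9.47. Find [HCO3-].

α₁ = 1 / (1 + [H⁺]/K1 + K2/[H⁺]) = 1 / (1 + 10^-1.32 + 10^-2.10)
   = 1 / (1 + 0.047863 + 0.0079433) = 1/1.0558 = 0.9471
[HCO3⁻] = α₁ × DIC = 0.9471 × 2.42 = 2.29 mmol/kg

[HCO3⁻] = 2.29 mmol/kg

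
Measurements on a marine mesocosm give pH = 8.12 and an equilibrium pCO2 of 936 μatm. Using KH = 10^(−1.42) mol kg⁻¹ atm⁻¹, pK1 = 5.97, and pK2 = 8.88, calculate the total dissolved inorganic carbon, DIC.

DIC = 5.94 mmol/kg

[CO2*] = KH · pCO2 = 10^(−1.42) × 936×10^-6 = 3.559×10^-5 mol/kg
α₀ = 1/(1 + K1/[H⁺] + K1K2/[H⁺]²) = 1/(1 + 10^+2.15 + 10^+1.39) = 0.005995
DIC = [CO2*]/α₀ = 3.559×10^-5 / 0.005995 = 5.94 mmol/kg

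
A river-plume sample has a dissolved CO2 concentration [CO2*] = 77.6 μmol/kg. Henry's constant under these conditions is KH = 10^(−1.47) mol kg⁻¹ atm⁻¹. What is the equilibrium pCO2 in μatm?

pCO2 = 2290 μatm

KH = 10^(−1.47) = 3.388×10^-2 mol kg⁻¹ atm⁻¹
pCO2 = [CO2*]/KH = 77.6×10^-6 / 3.388×10^-2 = 2.29×10^-3 atm = 2290 μatm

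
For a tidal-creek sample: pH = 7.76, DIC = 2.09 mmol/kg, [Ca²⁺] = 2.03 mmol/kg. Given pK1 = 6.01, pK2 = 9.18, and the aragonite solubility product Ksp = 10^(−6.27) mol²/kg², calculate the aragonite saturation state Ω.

α₂ = 1 / (1 + [H⁺]/K2 + [H⁺]²/(K1K2)) = 1 / (1 + 10^+1.42 + 10^-0.33)
   = 1 / (1 + 26.303 + 0.46774) = 1/27.770 = 0.03601
[CO3²⁻] = α₂ × DIC = 0.03601 × 2.09 = 0.07526 mmol/kg
Ksp = 10^(−6.27) = 5.370×10^-7
Ω = [Ca²⁺][CO3²⁻]/Ksp = (2.03×10^-3)(7.526×10^-5) / 5.370×10^-7 = 0.284

Ω = 0.284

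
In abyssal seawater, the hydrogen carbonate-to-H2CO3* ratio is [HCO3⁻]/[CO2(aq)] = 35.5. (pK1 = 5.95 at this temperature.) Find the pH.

pH = 7.50

From K1 = [H⁺][HCO3⁻]/[CO2(aq)]:  pH = pK1 + log₁₀([HCO3⁻]/[CO2(aq)])
log₁₀(35.5) = +1.550
pH = 5.95 + (+1.550) = 7.50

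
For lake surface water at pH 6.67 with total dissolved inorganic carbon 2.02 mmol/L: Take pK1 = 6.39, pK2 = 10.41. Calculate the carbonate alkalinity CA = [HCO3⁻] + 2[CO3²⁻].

CA = 1.33 mmol/L

CA = [HCO3⁻] + 2[CO3²⁻] = (α₁ + 2α₂)·DIC
At pH 6.67: [H⁺]/K1 = 10^-0.28 = 0.52481, K2/[H⁺] = 10^-3.74 = 0.00018197
α₁ = 1/(1 + 0.52481 + 0.00018197) = 1/1.5250 = 0.6557; α₂ = α₁·K2/[H⁺] = 0.0001193
α₁ + 2α₂ = 0.6560
CA = 0.6560 × 2.02 = 1.33 mmol/L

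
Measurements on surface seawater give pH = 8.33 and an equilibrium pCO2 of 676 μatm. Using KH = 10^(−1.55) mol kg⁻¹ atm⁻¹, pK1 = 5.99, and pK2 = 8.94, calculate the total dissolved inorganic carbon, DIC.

[CO2*] = KH · pCO2 = 10^(−1.55) × 676×10^-6 = 1.905×10^-5 mol/kg
α₀ = 1/(1 + K1/[H⁺] + K1K2/[H⁺]²) = 1/(1 + 10^+2.34 + 10^+1.73) = 0.003657
DIC = [CO2*]/α₀ = 1.905×10^-5 / 0.003657 = 5.21 mmol/kg

DIC = 5.21 mmol/kg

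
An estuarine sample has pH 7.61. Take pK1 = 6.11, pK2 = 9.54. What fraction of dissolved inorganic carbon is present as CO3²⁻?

α₂ = 1 / (1 + [H⁺]/K2 + [H⁺]²/(K1K2)) = 1 / (1 + 10^+1.93 + 10^+0.43)
   = 1 / (1 + 85.114 + 2.6915) = 1/88.805 = 0.01126

α₂ = 0.0113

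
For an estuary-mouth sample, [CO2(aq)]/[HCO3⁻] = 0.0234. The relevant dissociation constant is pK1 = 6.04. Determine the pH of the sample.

pH = 7.67

From K1 = [H⁺][HCO3⁻]/[CO2(aq)]:  pH = pK1 − log₁₀([CO2(aq)]/[HCO3⁻])
log₁₀(0.0234) = -1.631
pH = 6.04 − (-1.631) = 7.67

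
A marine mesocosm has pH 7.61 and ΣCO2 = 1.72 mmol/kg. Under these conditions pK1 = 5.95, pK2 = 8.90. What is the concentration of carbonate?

[CO3²⁻] = 0.0822 mmol/kg

α₂ = 1 / (1 + [H⁺]/K2 + [H⁺]²/(K1K2)) = 1 / (1 + 10^+1.29 + 10^-0.37)
   = 1 / (1 + 19.498 + 0.42658) = 1/20.925 = 0.04779
[CO3²⁻] = α₂ × DIC = 0.04779 × 1.72 = 0.0822 mmol/kg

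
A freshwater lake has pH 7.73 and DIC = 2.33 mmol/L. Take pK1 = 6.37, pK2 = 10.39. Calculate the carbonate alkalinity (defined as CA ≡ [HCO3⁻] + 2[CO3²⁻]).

CA = [HCO3⁻] + 2[CO3²⁻] = (α₁ + 2α₂)·DIC
At pH 7.73: [H⁺]/K1 = 10^-1.36 = 0.043652, K2/[H⁺] = 10^-2.66 = 0.0021878
α₁ = 1/(1 + 0.043652 + 0.0021878) = 1/1.0458 = 0.9562; α₂ = α₁·K2/[H⁺] = 0.002092
α₁ + 2α₂ = 0.9604
CA = 0.9604 × 2.33 = 2.24 mmol/L

CA = 2.24 mmol/L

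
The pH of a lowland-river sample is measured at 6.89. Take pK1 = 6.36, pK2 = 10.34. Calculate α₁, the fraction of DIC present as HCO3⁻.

α₁ = 1 / (1 + [H⁺]/K1 + K2/[H⁺]) = 1 / (1 + 10^-0.53 + 10^-3.45)
   = 1 / (1 + 0.29512 + 0.00035481) = 1/1.2955 = 0.7719

α₁ = 0.772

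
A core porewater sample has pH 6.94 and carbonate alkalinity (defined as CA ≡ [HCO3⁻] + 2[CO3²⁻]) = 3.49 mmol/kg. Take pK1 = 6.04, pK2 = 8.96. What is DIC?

CA = [HCO3⁻] + 2[CO3²⁻] = (α₁ + 2α₂)·DIC
At pH 6.94: [H⁺]/K1 = 10^-0.90 = 0.12589, K2/[H⁺] = 10^-2.02 = 0.0095499
α₁ = 1/(1 + 0.12589 + 0.0095499) = 1/1.1354 = 0.8807; α₂ = α₁·K2/[H⁺] = 0.008411
α₁ + 2α₂ = 0.8975
DIC = CA / (α₁ + 2α₂) = 3.49 / 0.8975 = 3.89 mmol/kg

DIC = 3.89 mmol/kg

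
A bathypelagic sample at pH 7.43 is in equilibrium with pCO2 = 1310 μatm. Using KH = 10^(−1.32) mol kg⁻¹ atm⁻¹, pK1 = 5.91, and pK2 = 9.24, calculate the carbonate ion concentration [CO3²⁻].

[CO2*] = KH · pCO2 = 10^(−1.32) × 1310×10^-6 = 6.270×10^-5 mol/kg
α₀ = 1/(1 + K1/[H⁺] + K1K2/[H⁺]²) = 1/(1 + 10^+1.52 + 10^-0.29) = 0.02888
DIC = [CO2*]/α₀ = 6.270×10^-5 / 0.02888 = 2.171 mmol/kg
[CO3²⁻] = α₂·DIC; α₂ = 0.01481, so [CO3²⁻] = 0.01481 × 2.171 = 0.0322 mmol/kg

[CO3²⁻] = 0.0322 mmol/kg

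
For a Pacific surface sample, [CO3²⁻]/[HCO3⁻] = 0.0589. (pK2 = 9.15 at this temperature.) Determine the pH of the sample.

pH = 7.92

From K2 = [H⁺][CO3²⁻]/[HCO3⁻]:  pH = pK2 + log₁₀([CO3²⁻]/[HCO3⁻])
log₁₀(0.0589) = -1.230
pH = 9.15 + (-1.230) = 7.92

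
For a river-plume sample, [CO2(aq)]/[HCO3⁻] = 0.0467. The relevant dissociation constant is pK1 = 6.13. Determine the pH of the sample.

From K1 = [H⁺][HCO3⁻]/[CO2(aq)]:  pH = pK1 − log₁₀([CO2(aq)]/[HCO3⁻])
log₁₀(0.0467) = -1.331
pH = 6.13 − (-1.331) = 7.46

pH = 7.46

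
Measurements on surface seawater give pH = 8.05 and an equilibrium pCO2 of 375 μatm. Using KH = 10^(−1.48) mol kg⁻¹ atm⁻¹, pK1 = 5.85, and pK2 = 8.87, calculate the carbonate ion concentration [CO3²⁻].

[CO2*] = KH · pCO2 = 10^(−1.48) × 375×10^-6 = 1.242×10^-5 mol/kg
α₀ = 1/(1 + K1/[H⁺] + K1K2/[H⁺]²) = 1/(1 + 10^+2.20 + 10^+1.38) = 0.005450
DIC = [CO2*]/α₀ = 1.242×10^-5 / 0.005450 = 2.278 mmol/kg
[CO3²⁻] = α₂·DIC; α₂ = 0.1307, so [CO3²⁻] = 0.1307 × 2.278 = 0.298 mmol/kg

[CO3²⁻] = 0.298 mmol/kg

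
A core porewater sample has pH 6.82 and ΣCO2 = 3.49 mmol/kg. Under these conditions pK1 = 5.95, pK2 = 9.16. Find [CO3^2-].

α₂ = 1 / (1 + [H⁺]/K2 + [H⁺]²/(K1K2)) = 1 / (1 + 10^+2.34 + 10^+1.47)
   = 1 / (1 + 218.78 + 29.512) = 1/249.29 = 0.004011
[CO3²⁻] = α₂ × DIC = 0.004011 × 3.49 = 0.0140 mmol/kg = 14.0 μmol/kg

[CO3²⁻] = 14.0 μmol/kg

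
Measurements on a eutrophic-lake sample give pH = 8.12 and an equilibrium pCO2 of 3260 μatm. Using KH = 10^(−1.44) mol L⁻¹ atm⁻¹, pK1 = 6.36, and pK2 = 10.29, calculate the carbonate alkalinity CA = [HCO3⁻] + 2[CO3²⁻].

[CO2*] = KH · pCO2 = 10^(−1.44) × 3260×10^-6 = 1.184×10^-4 mol/L
α₀ = 1/(1 + K1/[H⁺] + K1K2/[H⁺]²) = 1/(1 + 10^+1.76 + 10^-0.41) = 0.01697
DIC = [CO2*]/α₀ = 1.184×10^-4 / 0.01697 = 6.976 mmol/L
CA = (α₁ + 2α₂)·DIC = (0.9764 + 2×0.006601) × 6.976 = 6.90 mmol/L

CA = 6.90 mmol/L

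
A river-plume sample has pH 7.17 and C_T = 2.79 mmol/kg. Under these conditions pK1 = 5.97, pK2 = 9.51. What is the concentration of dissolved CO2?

[CO2*] = 0.165 mmol/kg

α₀ = 1 / (1 + K1/[H⁺] + K1K2/[H⁺]²) = 1 / (1 + 10^+1.20 + 10^-1.14)
   = 1 / (1 + 15.849 + 0.072444) = 1/16.921 = 0.05910
[CO2*] = α₀ × DIC = 0.05910 × 2.79 = 0.165 mmol/kg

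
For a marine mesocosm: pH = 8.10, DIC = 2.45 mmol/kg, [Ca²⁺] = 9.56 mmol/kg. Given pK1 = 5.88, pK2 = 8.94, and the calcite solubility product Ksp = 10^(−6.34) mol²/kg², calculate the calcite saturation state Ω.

α₂ = 1 / (1 + [H⁺]/K2 + [H⁺]²/(K1K2)) = 1 / (1 + 10^+0.84 + 10^-1.38)
   = 1 / (1 + 6.9183 + 0.041687) = 1/7.9600 = 0.1256
[CO3²⁻] = α₂ × DIC = 0.1256 × 2.45 = 0.3078 mmol/kg
Ksp = 10^(−6.34) = 4.571×10^-7
Ω = [Ca²⁺][CO3²⁻]/Ksp = (9.56×10^-3)(3.078×10^-4) / 4.571×10^-7 = 6.44

Ω = 6.44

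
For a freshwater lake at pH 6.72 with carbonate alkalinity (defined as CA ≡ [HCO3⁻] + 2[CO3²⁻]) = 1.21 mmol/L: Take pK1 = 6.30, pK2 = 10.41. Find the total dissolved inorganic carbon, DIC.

CA = [HCO3⁻] + 2[CO3²⁻] = (α₁ + 2α₂)·DIC
At pH 6.72: [H⁺]/K1 = 10^-0.42 = 0.38019, K2/[H⁺] = 10^-3.69 = 0.00020417
α₁ = 1/(1 + 0.38019 + 0.00020417) = 1/1.3804 = 0.7244; α₂ = α₁·K2/[H⁺] = 0.0001479
α₁ + 2α₂ = 0.7247
DIC = CA / (α₁ + 2α₂) = 1.21 / 0.7247 = 1.67 mmol/L

DIC = 1.67 mmol/L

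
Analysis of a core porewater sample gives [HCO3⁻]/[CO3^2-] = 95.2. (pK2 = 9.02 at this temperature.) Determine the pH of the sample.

pH = 7.04

From K2 = [H⁺][CO3^2-]/[HCO3⁻]:  pH = pK2 − log₁₀([HCO3⁻]/[CO3^2-])
log₁₀(95.2) = +1.979
pH = 9.02 − (+1.979) = 7.04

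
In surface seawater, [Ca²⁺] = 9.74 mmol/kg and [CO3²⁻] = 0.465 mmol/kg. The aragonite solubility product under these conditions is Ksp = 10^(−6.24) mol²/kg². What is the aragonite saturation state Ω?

Ksp = 10^(−6.24) = 5.754×10^-7
Ω = [Ca²⁺][CO3²⁻]/Ksp = (9.74×10^-3)(0.465×10^-3) / 5.754×10^-7 = 7.87

Ω = 7.87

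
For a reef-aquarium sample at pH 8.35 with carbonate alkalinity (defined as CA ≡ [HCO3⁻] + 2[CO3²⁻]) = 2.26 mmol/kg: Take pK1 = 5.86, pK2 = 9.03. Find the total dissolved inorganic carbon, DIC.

DIC = 1.93 mmol/kg

CA = [HCO3⁻] + 2[CO3²⁻] = (α₁ + 2α₂)·DIC
At pH 8.35: [H⁺]/K1 = 10^-2.49 = 0.0032359, K2/[H⁺] = 10^-0.68 = 0.20893
α₁ = 1/(1 + 0.0032359 + 0.20893) = 1/1.2122 = 0.8250; α₂ = α₁·K2/[H⁺] = 0.1724
α₁ + 2α₂ = 1.1697
DIC = CA / (α₁ + 2α₂) = 2.26 / 1.1697 = 1.93 mmol/kg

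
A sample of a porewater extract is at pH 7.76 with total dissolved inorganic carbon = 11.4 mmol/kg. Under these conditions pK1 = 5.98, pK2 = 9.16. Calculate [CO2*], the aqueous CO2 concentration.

α₀ = 1 / (1 + K1/[H⁺] + K1K2/[H⁺]²) = 1 / (1 + 10^+1.78 + 10^+0.38)
   = 1 / (1 + 60.256 + 2.3988) = 1/63.655 = 0.01571
[CO2*] = α₀ × DIC = 0.01571 × 11.4 = 0.179 mmol/kg

[CO2*] = 0.179 mmol/kg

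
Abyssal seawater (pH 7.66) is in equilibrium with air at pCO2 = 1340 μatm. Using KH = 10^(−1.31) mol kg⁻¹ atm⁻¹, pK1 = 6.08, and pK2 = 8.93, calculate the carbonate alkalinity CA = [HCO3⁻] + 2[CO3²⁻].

CA = 2.76 mmol/kg

[CO2*] = KH · pCO2 = 10^(−1.31) × 1340×10^-6 = 6.563×10^-5 mol/kg
α₀ = 1/(1 + K1/[H⁺] + K1K2/[H⁺]²) = 1/(1 + 10^+1.58 + 10^+0.31) = 0.02435
DIC = [CO2*]/α₀ = 6.563×10^-5 / 0.02435 = 2.695 mmol/kg
CA = (α₁ + 2α₂)·DIC = (0.9259 + 2×0.04972) × 2.695 = 2.76 mmol/kg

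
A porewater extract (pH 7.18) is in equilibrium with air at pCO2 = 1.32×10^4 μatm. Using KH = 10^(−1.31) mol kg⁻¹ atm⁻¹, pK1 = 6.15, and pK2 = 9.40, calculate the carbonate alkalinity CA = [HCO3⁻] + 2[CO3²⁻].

[CO2*] = KH · pCO2 = 10^(−1.31) × 1.32×10^4×10^-6 = 6.465×10^-4 mol/kg
α₀ = 1/(1 + K1/[H⁺] + K1K2/[H⁺]²) = 1/(1 + 10^+1.03 + 10^-1.19) = 0.08489
DIC = [CO2*]/α₀ = 6.465×10^-4 / 0.08489 = 7.616 mmol/kg
CA = (α₁ + 2α₂)·DIC = (0.9096 + 2×0.005481) × 7.616 = 7.01 mmol/kg

CA = 7.01 mmol/kg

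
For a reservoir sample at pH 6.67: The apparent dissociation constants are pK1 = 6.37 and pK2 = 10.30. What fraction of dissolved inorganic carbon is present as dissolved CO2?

α₀ = 0.334

α₀ = 1 / (1 + K1/[H⁺] + K1K2/[H⁺]²) = 1 / (1 + 10^+0.30 + 10^-3.33)
   = 1 / (1 + 1.9953 + 0.00046774) = 1/2.9957 = 0.3338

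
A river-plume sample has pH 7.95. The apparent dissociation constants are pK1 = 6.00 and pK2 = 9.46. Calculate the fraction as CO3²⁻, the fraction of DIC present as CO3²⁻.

α₂ = 1 / (1 + [H⁺]/K2 + [H⁺]²/(K1K2)) = 1 / (1 + 10^+1.51 + 10^-0.44)
   = 1 / (1 + 32.359 + 0.36308) = 1/33.722 = 0.02965

α₂ = 0.0297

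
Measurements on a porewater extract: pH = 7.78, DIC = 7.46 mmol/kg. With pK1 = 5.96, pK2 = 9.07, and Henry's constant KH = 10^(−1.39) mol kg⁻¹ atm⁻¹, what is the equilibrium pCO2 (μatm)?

pCO2 = 2600 μatm

α₀ = 1 / (1 + K1/[H⁺] + K1K2/[H⁺]²) = 1 / (1 + 10^+1.82 + 10^+0.53)
   = 1 / (1 + 66.069 + 3.3884) = 1/70.458 = 0.01419
[CO2*] = α₀ × DIC = 0.01419 × 7.46 = 0.1059 mmol/kg
pCO2 = [CO2*]/KH = 1.059×10^-4 / 4.074×10^-2 = 2600 μatm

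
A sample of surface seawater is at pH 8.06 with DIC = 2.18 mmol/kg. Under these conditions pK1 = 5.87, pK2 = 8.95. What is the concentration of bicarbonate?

α₁ = 1 / (1 + [H⁺]/K1 + K2/[H⁺]) = 1 / (1 + 10^-2.19 + 10^-0.89)
   = 1 / (1 + 0.0064565 + 0.12882) = 1/1.1353 = 0.8808
[HCO3⁻] = α₁ × DIC = 0.8808 × 2.18 = 1.92 mmol/kg

[HCO3⁻] = 1.92 mmol/kg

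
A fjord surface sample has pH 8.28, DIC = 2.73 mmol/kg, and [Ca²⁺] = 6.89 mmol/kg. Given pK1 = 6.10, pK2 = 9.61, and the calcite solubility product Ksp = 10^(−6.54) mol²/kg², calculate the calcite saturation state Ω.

α₂ = 1 / (1 + [H⁺]/K2 + [H⁺]²/(K1K2)) = 1 / (1 + 10^+1.33 + 10^-0.85)
   = 1 / (1 + 21.380 + 0.14125) = 1/22.521 = 0.04440
[CO3²⁻] = α₂ × DIC = 0.04440 × 2.73 = 0.1212 mmol/kg
Ksp = 10^(−6.54) = 2.884×10^-7
Ω = [Ca²⁺][CO3²⁻]/Ksp = (6.89×10^-3)(1.212×10^-4) / 2.884×10^-7 = 2.90

Ω = 2.90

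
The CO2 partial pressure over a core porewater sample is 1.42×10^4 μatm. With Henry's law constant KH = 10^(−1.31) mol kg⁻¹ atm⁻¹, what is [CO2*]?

KH = 10^(−1.31) = 4.898×10^-2 mol kg⁻¹ atm⁻¹
[CO2*] = KH · pCO2 = 4.898×10^-2 × 1.42×10^4×10^-6 atm = 6.95×10^-4 mol/kg

[CO2*] = 695 μmol/kg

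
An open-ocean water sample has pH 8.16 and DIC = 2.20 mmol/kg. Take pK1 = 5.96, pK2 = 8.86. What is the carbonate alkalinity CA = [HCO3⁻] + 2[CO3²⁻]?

CA = 2.55 mmol/kg

CA = [HCO3⁻] + 2[CO3²⁻] = (α₁ + 2α₂)·DIC
At pH 8.16: [H⁺]/K1 = 10^-2.20 = 0.0063096, K2/[H⁺] = 10^-0.70 = 0.19953
α₁ = 1/(1 + 0.0063096 + 0.19953) = 1/1.2058 = 0.8293; α₂ = α₁·K2/[H⁺] = 0.1655
α₁ + 2α₂ = 1.1602
CA = 1.1602 × 2.20 = 2.55 mmol/kg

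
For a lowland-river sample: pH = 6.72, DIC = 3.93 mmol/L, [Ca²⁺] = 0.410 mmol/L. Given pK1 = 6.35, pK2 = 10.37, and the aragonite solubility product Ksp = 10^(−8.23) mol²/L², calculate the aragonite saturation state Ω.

Ω = 0.0429

α₂ = 1 / (1 + [H⁺]/K2 + [H⁺]²/(K1K2)) = 1 / (1 + 10^+3.65 + 10^+3.28)
   = 1 / (1 + 4466.8 + 1905.5) = 1/6373.3 = 0.0001569
[CO3²⁻] = α₂ × DIC = 0.0001569 × 3.93 = 0.0006166 mmol/L = 0.6166 μmol/L
Ksp = 10^(−8.23) = 5.888×10^-9
Ω = [Ca²⁺][CO3²⁻]/Ksp = (0.410×10^-3)(6.166×10^-7) / 5.888×10^-9 = 0.0429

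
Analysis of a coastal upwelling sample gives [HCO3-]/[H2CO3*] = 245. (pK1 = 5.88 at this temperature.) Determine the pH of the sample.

pH = 8.27

From K1 = [H⁺][HCO3-]/[H2CO3*]:  pH = pK1 + log₁₀([HCO3-]/[H2CO3*])
log₁₀(245) = +2.389
pH = 5.88 + (+2.389) = 8.27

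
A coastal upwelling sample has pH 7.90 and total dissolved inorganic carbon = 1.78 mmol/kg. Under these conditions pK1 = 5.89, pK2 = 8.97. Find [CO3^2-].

α₂ = 1 / (1 + [H⁺]/K2 + [H⁺]²/(K1K2)) = 1 / (1 + 10^+1.07 + 10^-0.94)
   = 1 / (1 + 11.749 + 0.11482) = 1/12.864 = 0.07774
[CO3²⁻] = α₂ × DIC = 0.07774 × 1.78 = 0.138 mmol/kg

[CO3²⁻] = 0.138 mmol/kg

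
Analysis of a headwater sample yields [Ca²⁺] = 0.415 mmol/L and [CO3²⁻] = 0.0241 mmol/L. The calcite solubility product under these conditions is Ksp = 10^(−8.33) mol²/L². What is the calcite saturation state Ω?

Ω = 2.14

Ksp = 10^(−8.33) = 4.677×10^-9
Ω = [Ca²⁺][CO3²⁻]/Ksp = (0.415×10^-3)(0.0241×10^-3) / 4.677×10^-9 = 2.14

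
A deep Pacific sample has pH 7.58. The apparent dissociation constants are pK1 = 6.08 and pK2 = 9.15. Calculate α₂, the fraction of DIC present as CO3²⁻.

α₂ = 0.0254

α₂ = 1 / (1 + [H⁺]/K2 + [H⁺]²/(K1K2)) = 1 / (1 + 10^+1.57 + 10^+0.07)
   = 1 / (1 + 37.154 + 1.1749) = 1/39.328 = 0.02543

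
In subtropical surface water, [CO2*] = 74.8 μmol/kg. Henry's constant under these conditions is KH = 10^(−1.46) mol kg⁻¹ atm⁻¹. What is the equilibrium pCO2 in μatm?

pCO2 = 2160 μatm

KH = 10^(−1.46) = 3.467×10^-2 mol kg⁻¹ atm⁻¹
pCO2 = [CO2*]/KH = 74.8×10^-6 / 3.467×10^-2 = 2.16×10^-3 atm = 2160 μatm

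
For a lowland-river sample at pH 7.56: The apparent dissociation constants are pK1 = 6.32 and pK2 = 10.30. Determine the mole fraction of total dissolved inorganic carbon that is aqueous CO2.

α₀ = 1 / (1 + K1/[H⁺] + K1K2/[H⁺]²) = 1 / (1 + 10^+1.24 + 10^-1.50)
   = 1 / (1 + 17.378 + 0.031623) = 1/18.410 = 0.05432

α₀ = 0.0543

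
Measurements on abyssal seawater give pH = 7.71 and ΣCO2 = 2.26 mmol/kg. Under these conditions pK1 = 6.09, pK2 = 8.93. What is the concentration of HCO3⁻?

[HCO3⁻] = 2.08 mmol/kg

α₁ = 1 / (1 + [H⁺]/K1 + K2/[H⁺]) = 1 / (1 + 10^-1.62 + 10^-1.22)
   = 1 / (1 + 0.023988 + 0.060256) = 1/1.0842 = 0.9223
[HCO3⁻] = α₁ × DIC = 0.9223 × 2.26 = 2.08 mmol/kg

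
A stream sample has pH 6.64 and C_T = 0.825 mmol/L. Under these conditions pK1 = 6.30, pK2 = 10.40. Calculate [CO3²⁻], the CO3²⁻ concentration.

α₂ = 1 / (1 + [H⁺]/K2 + [H⁺]²/(K1K2)) = 1 / (1 + 10^+3.76 + 10^+3.42)
   = 1 / (1 + 5754.4 + 2630.3) = 1/8385.7 = 0.0001193
[CO3²⁻] = α₂ × DIC = 0.0001193 × 0.825 = 9.84×10^-5 mmol/L = 0.0984 μmol/L

[CO3²⁻] = 0.0984 μmol/L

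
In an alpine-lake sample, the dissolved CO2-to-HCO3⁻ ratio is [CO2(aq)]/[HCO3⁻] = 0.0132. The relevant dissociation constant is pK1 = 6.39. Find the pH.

From K1 = [H⁺][HCO3⁻]/[CO2(aq)]:  pH = pK1 − log₁₀([CO2(aq)]/[HCO3⁻])
log₁₀(0.0132) = -1.879
pH = 6.39 − (-1.879) = 8.27

pH = 8.27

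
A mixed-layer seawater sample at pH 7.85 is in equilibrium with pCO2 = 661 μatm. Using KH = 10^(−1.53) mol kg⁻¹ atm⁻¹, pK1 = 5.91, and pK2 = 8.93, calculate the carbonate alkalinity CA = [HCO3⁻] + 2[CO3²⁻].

CA = 1.98 mmol/kg

[CO2*] = KH · pCO2 = 10^(−1.53) × 661×10^-6 = 1.951×10^-5 mol/kg
α₀ = 1/(1 + K1/[H⁺] + K1K2/[H⁺]²) = 1/(1 + 10^+1.94 + 10^+0.86) = 0.01049
DIC = [CO2*]/α₀ = 1.951×10^-5 / 0.01049 = 1.860 mmol/kg
CA = (α₁ + 2α₂)·DIC = (0.9135 + 2×0.07598) × 1.860 = 1.98 mmol/kg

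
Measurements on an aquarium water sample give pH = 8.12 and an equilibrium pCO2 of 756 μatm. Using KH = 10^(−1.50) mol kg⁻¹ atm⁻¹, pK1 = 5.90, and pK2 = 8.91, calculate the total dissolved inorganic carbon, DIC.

DIC = 4.63 mmol/kg

[CO2*] = KH · pCO2 = 10^(−1.50) × 756×10^-6 = 2.391×10^-5 mol/kg
α₀ = 1/(1 + K1/[H⁺] + K1K2/[H⁺]²) = 1/(1 + 10^+2.22 + 10^+1.43) = 0.005158
DIC = [CO2*]/α₀ = 2.391×10^-5 / 0.005158 = 4.63 mmol/kg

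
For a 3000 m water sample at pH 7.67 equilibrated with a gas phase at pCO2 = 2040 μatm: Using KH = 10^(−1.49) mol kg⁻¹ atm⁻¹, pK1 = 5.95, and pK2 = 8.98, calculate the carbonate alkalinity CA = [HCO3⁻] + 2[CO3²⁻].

CA = 3.80 mmol/kg

[CO2*] = KH · pCO2 = 10^(−1.49) × 2040×10^-6 = 6.601×10^-5 mol/kg
α₀ = 1/(1 + K1/[H⁺] + K1K2/[H⁺]²) = 1/(1 + 10^+1.72 + 10^+0.41) = 0.01784
DIC = [CO2*]/α₀ = 6.601×10^-5 / 0.01784 = 3.700 mmol/kg
CA = (α₁ + 2α₂)·DIC = (0.9363 + 2×0.04586) × 3.700 = 3.80 mmol/kg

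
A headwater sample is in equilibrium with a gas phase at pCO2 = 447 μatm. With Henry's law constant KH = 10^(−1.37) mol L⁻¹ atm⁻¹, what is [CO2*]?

[CO2*] = 19.1 μmol/L

KH = 10^(−1.37) = 4.266×10^-2 mol L⁻¹ atm⁻¹
[CO2*] = KH · pCO2 = 4.266×10^-2 × 447×10^-6 atm = 1.91×10^-5 mol/L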